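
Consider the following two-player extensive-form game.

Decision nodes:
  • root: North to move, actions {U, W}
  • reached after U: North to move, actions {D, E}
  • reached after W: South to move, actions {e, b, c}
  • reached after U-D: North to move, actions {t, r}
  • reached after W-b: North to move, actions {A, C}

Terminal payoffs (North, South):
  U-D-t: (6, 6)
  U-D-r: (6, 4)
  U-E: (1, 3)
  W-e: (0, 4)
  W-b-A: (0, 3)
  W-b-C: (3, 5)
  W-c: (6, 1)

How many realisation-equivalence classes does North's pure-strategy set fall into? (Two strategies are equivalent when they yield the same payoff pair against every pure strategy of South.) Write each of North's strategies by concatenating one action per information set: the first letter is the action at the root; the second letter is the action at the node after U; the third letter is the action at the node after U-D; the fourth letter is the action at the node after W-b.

5

North has 16 pure strategies: UDtA, UDtC, UDrA, UDrC, UEtA, UEtC, UErA, UErC, WDtA, WDtC, WDrA, WDrC, WEtA, WEtC, WErA, WErC. Columns: e, b, c.
{UDtA, UDtC} → row (6,6) (6,6) (6,6)
{UDrA, UDrC} → row (6,4) (6,4) (6,4)
{UEtA, UEtC, UErA, UErC} → row (1,3) (1,3) (1,3)
{WDtA, WDrA, WEtA, WErA} → row (0,4) (0,3) (6,1)
{WDtC, WDrC, WEtC, WErC} → row (0,4) (3,5) (6,1)
That's 5 distinct rows out of 16 strategies.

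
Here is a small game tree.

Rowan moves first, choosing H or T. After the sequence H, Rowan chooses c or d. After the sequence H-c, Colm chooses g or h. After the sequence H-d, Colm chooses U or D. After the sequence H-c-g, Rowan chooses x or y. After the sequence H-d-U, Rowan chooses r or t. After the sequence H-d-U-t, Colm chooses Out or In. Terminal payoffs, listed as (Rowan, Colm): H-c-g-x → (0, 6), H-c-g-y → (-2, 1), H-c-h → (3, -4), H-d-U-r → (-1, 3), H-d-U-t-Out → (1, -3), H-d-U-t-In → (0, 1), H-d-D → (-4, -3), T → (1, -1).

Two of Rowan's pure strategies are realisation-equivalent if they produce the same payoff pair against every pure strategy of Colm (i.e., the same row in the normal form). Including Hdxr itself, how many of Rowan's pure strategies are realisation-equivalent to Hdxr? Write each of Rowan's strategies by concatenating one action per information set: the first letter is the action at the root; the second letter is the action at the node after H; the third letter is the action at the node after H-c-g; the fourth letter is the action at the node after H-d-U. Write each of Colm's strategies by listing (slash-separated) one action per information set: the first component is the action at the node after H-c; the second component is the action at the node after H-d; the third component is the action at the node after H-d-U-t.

Row for Hdxr (columns g/U/Out, g/U/In, g/D/Out, g/D/In, h/U/Out, h/U/In, h/D/Out, h/D/In): (-1,3) (-1,3) (-4,-3) (-4,-3) (-1,3) (-1,3) (-4,-3) (-4,-3).
Under Hdxr, Rowan's choice at the node after H-c-g can never be reached regardless of what Colm does, so varying those choices leaves every outcome unchanged.
Holding the reachable choices fixed and varying the unreachable one freely already gives 2 equivalent strategies.
No other strategy reproduces this row, so those 2 are the full class: Hdxr, Hdyr.

2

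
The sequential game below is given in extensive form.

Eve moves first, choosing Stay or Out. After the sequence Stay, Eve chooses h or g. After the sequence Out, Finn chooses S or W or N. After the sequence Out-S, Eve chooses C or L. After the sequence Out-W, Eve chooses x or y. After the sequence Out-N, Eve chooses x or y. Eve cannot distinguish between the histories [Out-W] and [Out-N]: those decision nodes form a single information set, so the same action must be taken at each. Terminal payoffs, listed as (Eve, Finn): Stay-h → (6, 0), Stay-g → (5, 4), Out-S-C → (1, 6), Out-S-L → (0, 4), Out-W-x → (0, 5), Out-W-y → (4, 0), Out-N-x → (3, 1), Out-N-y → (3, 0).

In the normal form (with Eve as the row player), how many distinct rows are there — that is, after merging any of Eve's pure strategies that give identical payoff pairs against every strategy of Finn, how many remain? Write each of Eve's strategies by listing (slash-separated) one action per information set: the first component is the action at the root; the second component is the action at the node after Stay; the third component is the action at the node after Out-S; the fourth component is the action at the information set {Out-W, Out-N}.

Eve has 16 pure strategies: Stay/h/C/x, Stay/h/C/y, Stay/h/L/x, Stay/h/L/y, Stay/g/C/x, Stay/g/C/y, Stay/g/L/x, Stay/g/L/y, Out/h/C/x, Out/h/C/y, Out/h/L/x, Out/h/L/y, Out/g/C/x, Out/g/C/y, Out/g/L/x, Out/g/L/y. Columns: S, W, N.
{Stay/h/C/x, Stay/h/C/y, Stay/h/L/x, Stay/h/L/y} → row (6,0) (6,0) (6,0)
{Stay/g/C/x, Stay/g/C/y, Stay/g/L/x, Stay/g/L/y} → row (5,4) (5,4) (5,4)
{Out/h/C/x, Out/g/C/x} → row (1,6) (0,5) (3,1)
{Out/h/C/y, Out/g/C/y} → row (1,6) (4,0) (3,0)
{Out/h/L/x, Out/g/L/x} → row (0,4) (0,5) (3,1)
{Out/h/L/y, Out/g/L/y} → row (0,4) (4,0) (3,0)
That's 6 distinct rows out of 16 strategies.

6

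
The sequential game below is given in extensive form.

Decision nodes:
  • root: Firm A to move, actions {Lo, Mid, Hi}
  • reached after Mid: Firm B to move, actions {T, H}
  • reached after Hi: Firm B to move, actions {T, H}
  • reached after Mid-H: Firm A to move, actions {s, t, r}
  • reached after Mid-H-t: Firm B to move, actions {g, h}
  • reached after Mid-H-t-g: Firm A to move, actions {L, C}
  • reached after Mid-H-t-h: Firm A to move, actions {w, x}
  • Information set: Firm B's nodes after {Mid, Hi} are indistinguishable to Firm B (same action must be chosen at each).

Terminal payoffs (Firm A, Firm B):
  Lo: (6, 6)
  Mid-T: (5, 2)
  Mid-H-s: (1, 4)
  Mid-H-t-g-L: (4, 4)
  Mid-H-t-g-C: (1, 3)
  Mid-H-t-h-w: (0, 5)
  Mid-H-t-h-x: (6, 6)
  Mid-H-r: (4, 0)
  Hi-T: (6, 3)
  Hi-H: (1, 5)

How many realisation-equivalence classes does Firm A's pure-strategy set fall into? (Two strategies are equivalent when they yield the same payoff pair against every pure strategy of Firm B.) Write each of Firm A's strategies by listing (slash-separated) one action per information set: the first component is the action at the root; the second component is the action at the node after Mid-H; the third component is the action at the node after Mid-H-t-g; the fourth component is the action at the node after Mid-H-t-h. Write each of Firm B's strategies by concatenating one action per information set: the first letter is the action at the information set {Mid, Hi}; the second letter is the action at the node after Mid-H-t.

Firm A has 36 pure strategies: Lo/s/L/w, Lo/s/L/x, Lo/s/C/w, Lo/s/C/x, Lo/t/L/w, Lo/t/L/x, Lo/t/C/w, Lo/t/C/x, Lo/r/L/w, Lo/r/L/x, Lo/r/C/w, Lo/r/C/x, Mid/s/L/w, Mid/s/L/x, Mid/s/C/w, Mid/s/C/x, Mid/t/L/w, Mid/t/L/x, Mid/t/C/w, Mid/t/C/x, Mid/r/L/w, Mid/r/L/x, Mid/r/C/w, Mid/r/C/x, Hi/s/L/w, Hi/s/L/x, Hi/s/C/w, Hi/s/C/x, Hi/t/L/w, Hi/t/L/x, Hi/t/C/w, Hi/t/C/x, Hi/r/L/w, Hi/r/L/x, Hi/r/C/w, Hi/r/C/x. Columns: Tg, Th, Hg, Hh.
{Lo/s/L/w, Lo/s/L/x, Lo/s/C/w, Lo/s/C/x, Lo/t/L/w, Lo/t/L/x, Lo/t/C/w, Lo/t/C/x, Lo/r/L/w, Lo/r/L/x, Lo/r/C/w, Lo/r/C/x} → row (6,6) (6,6) (6,6) (6,6)
{Mid/s/L/w, Mid/s/L/x, Mid/s/C/w, Mid/s/C/x} → row (5,2) (5,2) (1,4) (1,4)
{Mid/t/L/w} → row (5,2) (5,2) (4,4) (0,5)
{Mid/t/L/x} → row (5,2) (5,2) (4,4) (6,6)
{Mid/t/C/w} → row (5,2) (5,2) (1,3) (0,5)
{Mid/t/C/x} → row (5,2) (5,2) (1,3) (6,6)
{Mid/r/L/w, Mid/r/L/x, Mid/r/C/w, Mid/r/C/x} → row (5,2) (5,2) (4,0) (4,0)
{Hi/s/L/w, Hi/s/L/x, Hi/s/C/w, Hi/s/C/x, Hi/t/L/w, Hi/t/L/x, Hi/t/C/w, Hi/t/C/x, Hi/r/L/w, Hi/r/L/x, Hi/r/C/w, Hi/r/C/x} → row (6,3) (6,3) (1,5) (1,5)
That's 8 distinct rows out of 36 strategies.

8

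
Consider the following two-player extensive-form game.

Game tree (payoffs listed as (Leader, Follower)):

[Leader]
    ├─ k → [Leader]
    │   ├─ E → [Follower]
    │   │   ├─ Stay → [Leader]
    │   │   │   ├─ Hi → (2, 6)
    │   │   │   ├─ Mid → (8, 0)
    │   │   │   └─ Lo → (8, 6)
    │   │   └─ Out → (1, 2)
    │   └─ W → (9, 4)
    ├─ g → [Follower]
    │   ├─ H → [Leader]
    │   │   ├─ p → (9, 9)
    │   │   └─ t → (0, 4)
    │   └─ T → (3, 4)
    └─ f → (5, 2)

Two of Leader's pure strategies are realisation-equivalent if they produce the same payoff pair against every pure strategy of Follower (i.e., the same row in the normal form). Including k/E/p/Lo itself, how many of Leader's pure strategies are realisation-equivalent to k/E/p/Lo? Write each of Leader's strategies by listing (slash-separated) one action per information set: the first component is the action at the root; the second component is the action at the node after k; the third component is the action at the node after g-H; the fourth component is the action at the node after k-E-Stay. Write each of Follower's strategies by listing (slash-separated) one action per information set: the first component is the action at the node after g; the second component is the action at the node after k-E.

2

Row for k/E/p/Lo (columns H/Stay, H/Out, T/Stay, T/Out): (8,6) (1,2) (8,6) (1,2).
Under k/E/p/Lo, Leader's choice at the node after g-H can never be reached regardless of what Follower does, so varying those choices leaves every outcome unchanged.
Holding the reachable choices fixed and varying the unreachable one freely already gives 2 equivalent strategies.
No other strategy reproduces this row, so those 2 are the full class: k/E/p/Lo, k/E/t/Lo.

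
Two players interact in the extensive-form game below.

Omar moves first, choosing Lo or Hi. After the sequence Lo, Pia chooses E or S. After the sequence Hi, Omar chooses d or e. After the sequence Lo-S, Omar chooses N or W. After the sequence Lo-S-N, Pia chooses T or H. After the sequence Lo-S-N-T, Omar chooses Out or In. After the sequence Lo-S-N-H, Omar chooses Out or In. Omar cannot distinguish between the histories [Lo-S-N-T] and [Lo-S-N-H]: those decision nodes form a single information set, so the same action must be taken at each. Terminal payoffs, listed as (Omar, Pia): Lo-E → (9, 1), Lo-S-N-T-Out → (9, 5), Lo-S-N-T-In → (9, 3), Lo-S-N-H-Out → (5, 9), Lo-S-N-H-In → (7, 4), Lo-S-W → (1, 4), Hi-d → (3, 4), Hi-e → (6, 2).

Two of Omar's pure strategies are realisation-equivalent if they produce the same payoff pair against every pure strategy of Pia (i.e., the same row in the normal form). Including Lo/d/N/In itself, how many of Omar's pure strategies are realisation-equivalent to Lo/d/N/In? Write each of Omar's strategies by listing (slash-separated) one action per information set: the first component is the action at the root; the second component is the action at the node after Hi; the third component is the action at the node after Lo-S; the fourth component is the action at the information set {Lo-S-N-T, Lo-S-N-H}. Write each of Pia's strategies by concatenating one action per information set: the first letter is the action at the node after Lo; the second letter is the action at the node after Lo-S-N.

2

Row for Lo/d/N/In (columns ET, EH, ST, SH): (9,1) (9,1) (9,3) (7,4).
Under Lo/d/N/In, Omar's choice at the node after Hi can never be reached regardless of what Pia does, so varying those choices leaves every outcome unchanged.
Holding the reachable choices fixed and varying the unreachable one freely already gives 2 equivalent strategies.
No other strategy reproduces this row, so those 2 are the full class: Lo/d/N/In, Lo/e/N/In.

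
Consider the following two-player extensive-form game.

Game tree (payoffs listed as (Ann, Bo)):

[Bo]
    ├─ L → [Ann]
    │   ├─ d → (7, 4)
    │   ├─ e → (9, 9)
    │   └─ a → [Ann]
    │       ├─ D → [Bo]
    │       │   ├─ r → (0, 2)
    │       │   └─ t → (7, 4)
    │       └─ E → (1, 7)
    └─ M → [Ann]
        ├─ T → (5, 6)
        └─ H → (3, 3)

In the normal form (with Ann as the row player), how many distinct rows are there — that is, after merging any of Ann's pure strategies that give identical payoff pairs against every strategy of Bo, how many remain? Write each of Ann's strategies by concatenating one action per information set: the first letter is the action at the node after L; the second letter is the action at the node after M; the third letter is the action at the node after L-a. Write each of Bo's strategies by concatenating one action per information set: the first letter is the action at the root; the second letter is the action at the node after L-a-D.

8

Ann has 12 pure strategies: dTD, dTE, dHD, dHE, eTD, eTE, eHD, eHE, aTD, aTE, aHD, aHE. Columns: Lr, Lt, Mr, Mt.
{dTD, dTE} → row (7,4) (7,4) (5,6) (5,6)
{dHD, dHE} → row (7,4) (7,4) (3,3) (3,3)
{eTD, eTE} → row (9,9) (9,9) (5,6) (5,6)
{eHD, eHE} → row (9,9) (9,9) (3,3) (3,3)
{aTD} → row (0,2) (7,4) (5,6) (5,6)
{aTE} → row (1,7) (1,7) (5,6) (5,6)
{aHD} → row (0,2) (7,4) (3,3) (3,3)
{aHE} → row (1,7) (1,7) (3,3) (3,3)
That's 8 distinct rows out of 12 strategies.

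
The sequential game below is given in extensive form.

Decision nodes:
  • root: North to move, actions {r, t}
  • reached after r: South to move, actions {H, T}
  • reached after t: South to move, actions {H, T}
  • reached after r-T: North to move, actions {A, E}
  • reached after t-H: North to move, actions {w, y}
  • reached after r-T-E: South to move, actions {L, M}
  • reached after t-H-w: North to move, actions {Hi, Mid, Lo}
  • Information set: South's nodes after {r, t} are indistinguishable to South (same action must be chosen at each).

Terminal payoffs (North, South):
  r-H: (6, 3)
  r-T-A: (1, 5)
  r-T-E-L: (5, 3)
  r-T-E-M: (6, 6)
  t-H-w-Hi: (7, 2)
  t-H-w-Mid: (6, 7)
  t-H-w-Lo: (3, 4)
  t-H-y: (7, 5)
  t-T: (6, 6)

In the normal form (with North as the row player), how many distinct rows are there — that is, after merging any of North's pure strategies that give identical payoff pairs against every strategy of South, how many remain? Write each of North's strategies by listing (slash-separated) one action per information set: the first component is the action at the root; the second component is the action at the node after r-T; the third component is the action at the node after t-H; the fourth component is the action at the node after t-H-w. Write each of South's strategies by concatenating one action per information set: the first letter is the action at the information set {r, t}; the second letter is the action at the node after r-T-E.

North has 24 pure strategies: r/A/w/Hi, r/A/w/Mid, r/A/w/Lo, r/A/y/Hi, r/A/y/Mid, r/A/y/Lo, r/E/w/Hi, r/E/w/Mid, r/E/w/Lo, r/E/y/Hi, r/E/y/Mid, r/E/y/Lo, t/A/w/Hi, t/A/w/Mid, t/A/w/Lo, t/A/y/Hi, t/A/y/Mid, t/A/y/Lo, t/E/w/Hi, t/E/w/Mid, t/E/w/Lo, t/E/y/Hi, t/E/y/Mid, t/E/y/Lo. Columns: HL, HM, TL, TM.
{r/A/w/Hi, r/A/w/Mid, r/A/w/Lo, r/A/y/Hi, r/A/y/Mid, r/A/y/Lo} → row (6,3) (6,3) (1,5) (1,5)
{r/E/w/Hi, r/E/w/Mid, r/E/w/Lo, r/E/y/Hi, r/E/y/Mid, r/E/y/Lo} → row (6,3) (6,3) (5,3) (6,6)
{t/A/w/Hi, t/E/w/Hi} → row (7,2) (7,2) (6,6) (6,6)
{t/A/w/Mid, t/E/w/Mid} → row (6,7) (6,7) (6,6) (6,6)
{t/A/w/Lo, t/E/w/Lo} → row (3,4) (3,4) (6,6) (6,6)
{t/A/y/Hi, t/A/y/Mid, t/A/y/Lo, t/E/y/Hi, t/E/y/Mid, t/E/y/Lo} → row (7,5) (7,5) (6,6) (6,6)
That's 6 distinct rows out of 24 strategies.

6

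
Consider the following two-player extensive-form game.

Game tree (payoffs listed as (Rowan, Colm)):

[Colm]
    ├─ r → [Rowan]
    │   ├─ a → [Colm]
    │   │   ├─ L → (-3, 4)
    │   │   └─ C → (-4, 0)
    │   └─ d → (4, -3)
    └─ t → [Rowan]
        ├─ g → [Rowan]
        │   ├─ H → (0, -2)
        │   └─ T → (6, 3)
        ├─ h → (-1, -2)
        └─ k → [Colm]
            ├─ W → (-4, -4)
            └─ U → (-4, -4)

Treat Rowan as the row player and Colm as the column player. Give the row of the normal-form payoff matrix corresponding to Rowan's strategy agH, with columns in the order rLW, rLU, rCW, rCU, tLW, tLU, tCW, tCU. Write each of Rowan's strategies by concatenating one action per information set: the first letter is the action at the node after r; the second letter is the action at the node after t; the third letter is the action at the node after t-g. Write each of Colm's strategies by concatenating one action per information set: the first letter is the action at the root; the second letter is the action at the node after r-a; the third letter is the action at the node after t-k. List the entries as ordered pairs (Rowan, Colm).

vs rLW: Colm plays r → Rowan plays a at [r] → Colm plays L at [r-a] → (-3, 4)
vs rLU: Colm plays r → Rowan plays a at [r] → Colm plays L at [r-a] → (-3, 4)
vs rCW: Colm plays r → Rowan plays a at [r] → Colm plays C at [r-a] → (-4, 0)
vs rCU: Colm plays r → Rowan plays a at [r] → Colm plays C at [r-a] → (-4, 0)
vs tLW: Colm plays t → Rowan plays g at [t] → Rowan plays H at [t-g] → (0, -2)
vs tLU: Colm plays t → Rowan plays g at [t] → Rowan plays H at [t-g] → (0, -2)
vs tCW: Colm plays t → Rowan plays g at [t] → Rowan plays H at [t-g] → (0, -2)
vs tCU: Colm plays t → Rowan plays g at [t] → Rowan plays H at [t-g] → (0, -2)

(-3,4) (-3,4) (-4,0) (-4,0) (0,-2) (0,-2) (0,-2) (0,-2)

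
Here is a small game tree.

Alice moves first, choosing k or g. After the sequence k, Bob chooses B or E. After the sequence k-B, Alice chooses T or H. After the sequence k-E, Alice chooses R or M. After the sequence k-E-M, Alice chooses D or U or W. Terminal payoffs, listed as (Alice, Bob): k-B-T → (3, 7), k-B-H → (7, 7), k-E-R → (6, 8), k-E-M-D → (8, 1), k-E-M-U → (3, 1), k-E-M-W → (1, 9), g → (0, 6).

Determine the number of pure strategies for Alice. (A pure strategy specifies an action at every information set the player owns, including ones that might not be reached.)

Alice owns the root with actions {k, g} — two choices.
Alice owns the node after k-B with actions {T, H} — two choices.
Alice owns the node after k-E with actions {R, M} — two choices.
Alice owns the node after k-E-M with actions {D, U, W} — three choices.
A pure strategy fixes one action at each information set independently, so the count is the product 2 × 2 × 2 × 3 = 24.
(For reference, Bob has 2 pure strategies, giving a 24×2 normal-form matrix.)

24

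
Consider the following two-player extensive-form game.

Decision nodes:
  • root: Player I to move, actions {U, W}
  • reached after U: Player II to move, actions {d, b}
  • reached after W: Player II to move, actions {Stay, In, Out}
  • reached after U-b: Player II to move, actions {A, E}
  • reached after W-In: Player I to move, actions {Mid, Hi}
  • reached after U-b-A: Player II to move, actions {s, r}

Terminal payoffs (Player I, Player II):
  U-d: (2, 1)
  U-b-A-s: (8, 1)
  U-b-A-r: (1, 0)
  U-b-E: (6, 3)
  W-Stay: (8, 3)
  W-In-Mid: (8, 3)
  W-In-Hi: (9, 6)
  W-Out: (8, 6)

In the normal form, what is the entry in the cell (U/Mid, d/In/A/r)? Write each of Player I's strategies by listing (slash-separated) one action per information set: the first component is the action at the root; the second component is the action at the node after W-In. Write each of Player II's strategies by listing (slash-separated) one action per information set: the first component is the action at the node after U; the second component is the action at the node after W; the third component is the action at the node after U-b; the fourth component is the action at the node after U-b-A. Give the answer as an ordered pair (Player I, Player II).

(2, 1)

Trace the play path from the root:
  Player I plays U
  Player II plays d at [U]
→ terminal payoff (2, 1).
(Player I's choice at the node after W-In is never reached on this path, so it doesn't affect the outcome.)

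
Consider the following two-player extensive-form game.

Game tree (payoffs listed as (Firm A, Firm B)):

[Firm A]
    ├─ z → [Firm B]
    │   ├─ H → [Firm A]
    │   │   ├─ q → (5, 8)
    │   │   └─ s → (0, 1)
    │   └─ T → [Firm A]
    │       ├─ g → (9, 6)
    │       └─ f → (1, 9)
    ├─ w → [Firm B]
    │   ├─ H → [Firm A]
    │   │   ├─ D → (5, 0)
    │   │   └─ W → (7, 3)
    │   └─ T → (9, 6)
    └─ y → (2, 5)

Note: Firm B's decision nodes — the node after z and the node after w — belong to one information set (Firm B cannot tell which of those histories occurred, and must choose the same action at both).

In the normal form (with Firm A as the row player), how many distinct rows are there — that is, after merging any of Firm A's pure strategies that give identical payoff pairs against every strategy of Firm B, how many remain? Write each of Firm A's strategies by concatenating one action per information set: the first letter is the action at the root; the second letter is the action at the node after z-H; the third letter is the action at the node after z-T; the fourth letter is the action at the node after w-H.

Firm A has 24 pure strategies: zqgD, zqgW, zqfD, zqfW, zsgD, zsgW, zsfD, zsfW, wqgD, wqgW, wqfD, wqfW, wsgD, wsgW, wsfD, wsfW, yqgD, yqgW, yqfD, yqfW, ysgD, ysgW, ysfD, ysfW. Columns: H, T.
{zqgD, zqgW} → row (5,8) (9,6)
{zqfD, zqfW} → row (5,8) (1,9)
{zsgD, zsgW} → row (0,1) (9,6)
{zsfD, zsfW} → row (0,1) (1,9)
{wqgD, wqfD, wsgD, wsfD} → row (5,0) (9,6)
{wqgW, wqfW, wsgW, wsfW} → row (7,3) (9,6)
{yqgD, yqgW, yqfD, yqfW, ysgD, ysgW, ysfD, ysfW} → row (2,5) (2,5)
That's 7 distinct rows out of 24 strategies.

7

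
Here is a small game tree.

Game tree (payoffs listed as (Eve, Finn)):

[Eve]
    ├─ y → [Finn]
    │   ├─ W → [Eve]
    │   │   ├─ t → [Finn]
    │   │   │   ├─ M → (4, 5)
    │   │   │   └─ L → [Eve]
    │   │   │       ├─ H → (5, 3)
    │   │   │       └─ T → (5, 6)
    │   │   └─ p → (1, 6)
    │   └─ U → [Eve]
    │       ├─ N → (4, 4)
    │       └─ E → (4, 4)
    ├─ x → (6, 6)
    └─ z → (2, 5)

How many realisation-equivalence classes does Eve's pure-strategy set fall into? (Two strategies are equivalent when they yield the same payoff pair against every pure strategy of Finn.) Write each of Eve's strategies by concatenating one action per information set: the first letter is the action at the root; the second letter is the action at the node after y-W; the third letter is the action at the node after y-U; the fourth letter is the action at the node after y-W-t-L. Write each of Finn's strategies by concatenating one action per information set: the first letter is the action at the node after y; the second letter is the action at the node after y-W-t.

Eve has 24 pure strategies: ytNH, ytNT, ytEH, ytET, ypNH, ypNT, ypEH, ypET, xtNH, xtNT, xtEH, xtET, xpNH, xpNT, xpEH, xpET, ztNH, ztNT, ztEH, ztET, zpNH, zpNT, zpEH, zpET. Columns: WM, WL, UM, UL.
{ytNH, ytEH} → row (4,5) (5,3) (4,4) (4,4)
{ytNT, ytET} → row (4,5) (5,6) (4,4) (4,4)
{ypNH, ypNT, ypEH, ypET} → row (1,6) (1,6) (4,4) (4,4)
{xtNH, xtNT, xtEH, xtET, xpNH, xpNT, xpEH, xpET} → row (6,6) (6,6) (6,6) (6,6)
{ztNH, ztNT, ztEH, ztET, zpNH, zpNT, zpEH, zpET} → row (2,5) (2,5) (2,5) (2,5)
That's 5 distinct rows out of 24 strategies.

5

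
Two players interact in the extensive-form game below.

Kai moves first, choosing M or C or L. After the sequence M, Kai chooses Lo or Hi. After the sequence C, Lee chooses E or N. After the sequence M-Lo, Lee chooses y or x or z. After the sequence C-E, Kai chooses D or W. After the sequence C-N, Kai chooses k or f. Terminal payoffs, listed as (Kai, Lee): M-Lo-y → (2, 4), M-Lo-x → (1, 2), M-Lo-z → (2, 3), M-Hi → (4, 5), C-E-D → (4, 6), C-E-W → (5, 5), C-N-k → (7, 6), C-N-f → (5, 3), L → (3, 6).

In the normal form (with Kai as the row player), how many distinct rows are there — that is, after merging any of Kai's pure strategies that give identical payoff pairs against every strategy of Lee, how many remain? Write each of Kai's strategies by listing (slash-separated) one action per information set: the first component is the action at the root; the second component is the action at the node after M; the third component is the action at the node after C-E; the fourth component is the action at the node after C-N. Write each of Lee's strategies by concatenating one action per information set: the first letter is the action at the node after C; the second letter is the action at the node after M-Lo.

7

Kai has 24 pure strategies: M/Lo/D/k, M/Lo/D/f, M/Lo/W/k, M/Lo/W/f, M/Hi/D/k, M/Hi/D/f, M/Hi/W/k, M/Hi/W/f, C/Lo/D/k, C/Lo/D/f, C/Lo/W/k, C/Lo/W/f, C/Hi/D/k, C/Hi/D/f, C/Hi/W/k, C/Hi/W/f, L/Lo/D/k, L/Lo/D/f, L/Lo/W/k, L/Lo/W/f, L/Hi/D/k, L/Hi/D/f, L/Hi/W/k, L/Hi/W/f. Columns: Ey, Ex, Ez, Ny, Nx, Nz.
{M/Lo/D/k, M/Lo/D/f, M/Lo/W/k, M/Lo/W/f} → row (2,4) (1,2) (2,3) (2,4) (1,2) (2,3)
{M/Hi/D/k, M/Hi/D/f, M/Hi/W/k, M/Hi/W/f} → row (4,5) (4,5) (4,5) (4,5) (4,5) (4,5)
{C/Lo/D/k, C/Hi/D/k} → row (4,6) (4,6) (4,6) (7,6) (7,6) (7,6)
{C/Lo/D/f, C/Hi/D/f} → row (4,6) (4,6) (4,6) (5,3) (5,3) (5,3)
{C/Lo/W/k, C/Hi/W/k} → row (5,5) (5,5) (5,5) (7,6) (7,6) (7,6)
{C/Lo/W/f, C/Hi/W/f} → row (5,5) (5,5) (5,5) (5,3) (5,3) (5,3)
{L/Lo/D/k, L/Lo/D/f, L/Lo/W/k, L/Lo/W/f, L/Hi/D/k, L/Hi/D/f, L/Hi/W/k, L/Hi/W/f} → row (3,6) (3,6) (3,6) (3,6) (3,6) (3,6)
That's 7 distinct rows out of 24 strategies.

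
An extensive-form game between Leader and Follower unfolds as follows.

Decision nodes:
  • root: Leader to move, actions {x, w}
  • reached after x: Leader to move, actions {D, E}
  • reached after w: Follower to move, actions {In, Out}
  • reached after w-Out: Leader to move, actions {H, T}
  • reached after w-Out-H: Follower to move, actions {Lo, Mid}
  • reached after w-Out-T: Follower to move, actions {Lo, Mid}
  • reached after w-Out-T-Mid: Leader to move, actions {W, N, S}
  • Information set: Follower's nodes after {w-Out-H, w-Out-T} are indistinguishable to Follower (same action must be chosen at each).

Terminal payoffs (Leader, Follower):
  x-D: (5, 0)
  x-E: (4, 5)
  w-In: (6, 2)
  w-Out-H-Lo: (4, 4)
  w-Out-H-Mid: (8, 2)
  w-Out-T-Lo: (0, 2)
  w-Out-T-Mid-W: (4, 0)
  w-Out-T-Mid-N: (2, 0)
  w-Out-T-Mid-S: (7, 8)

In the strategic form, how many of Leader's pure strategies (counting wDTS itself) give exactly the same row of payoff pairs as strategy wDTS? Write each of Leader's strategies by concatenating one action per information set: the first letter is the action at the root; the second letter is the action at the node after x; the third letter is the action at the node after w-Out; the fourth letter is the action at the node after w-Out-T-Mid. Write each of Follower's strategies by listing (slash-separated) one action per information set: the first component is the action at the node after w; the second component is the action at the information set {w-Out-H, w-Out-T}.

Row for wDTS (columns In/Lo, In/Mid, Out/Lo, Out/Mid): (6,2) (6,2) (0,2) (7,8).
Under wDTS, Leader's choice at the node after x can never be reached regardless of what Follower does, so varying those choices leaves every outcome unchanged.
Holding the reachable choices fixed and varying the unreachable one freely already gives 2 equivalent strategies.
No other strategy reproduces this row, so those 2 are the full class: wDTS, wETS.

2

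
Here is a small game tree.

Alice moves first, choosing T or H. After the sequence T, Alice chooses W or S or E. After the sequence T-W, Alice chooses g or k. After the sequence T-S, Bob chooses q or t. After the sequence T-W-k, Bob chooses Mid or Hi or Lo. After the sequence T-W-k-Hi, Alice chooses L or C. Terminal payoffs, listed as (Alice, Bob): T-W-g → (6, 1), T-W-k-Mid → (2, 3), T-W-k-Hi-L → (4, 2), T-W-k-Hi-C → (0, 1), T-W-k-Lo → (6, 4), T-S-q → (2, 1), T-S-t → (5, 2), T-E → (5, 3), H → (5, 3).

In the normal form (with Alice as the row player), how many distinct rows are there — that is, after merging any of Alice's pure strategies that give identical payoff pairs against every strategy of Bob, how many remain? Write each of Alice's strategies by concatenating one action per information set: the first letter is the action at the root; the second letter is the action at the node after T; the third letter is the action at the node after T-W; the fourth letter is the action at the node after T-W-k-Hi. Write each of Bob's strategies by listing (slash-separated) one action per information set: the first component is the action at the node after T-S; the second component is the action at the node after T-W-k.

5

Alice has 24 pure strategies: TWgL, TWgC, TWkL, TWkC, TSgL, TSgC, TSkL, TSkC, TEgL, TEgC, TEkL, TEkC, HWgL, HWgC, HWkL, HWkC, HSgL, HSgC, HSkL, HSkC, HEgL, HEgC, HEkL, HEkC. Columns: q/Mid, q/Hi, q/Lo, t/Mid, t/Hi, t/Lo.
{TWgL, TWgC} → row (6,1) (6,1) (6,1) (6,1) (6,1) (6,1)
{TWkL} → row (2,3) (4,2) (6,4) (2,3) (4,2) (6,4)
{TWkC} → row (2,3) (0,1) (6,4) (2,3) (0,1) (6,4)
{TSgL, TSgC, TSkL, TSkC} → row (2,1) (2,1) (2,1) (5,2) (5,2) (5,2)
{TEgL, TEgC, TEkL, TEkC, HWgL, HWgC, HWkL, HWkC, HSgL, HSgC, HSkL, HSkC, HEgL, HEgC, HEkL, HEkC} → row (5,3) (5,3) (5,3) (5,3) (5,3) (5,3)
That's 5 distinct rows out of 24 strategies.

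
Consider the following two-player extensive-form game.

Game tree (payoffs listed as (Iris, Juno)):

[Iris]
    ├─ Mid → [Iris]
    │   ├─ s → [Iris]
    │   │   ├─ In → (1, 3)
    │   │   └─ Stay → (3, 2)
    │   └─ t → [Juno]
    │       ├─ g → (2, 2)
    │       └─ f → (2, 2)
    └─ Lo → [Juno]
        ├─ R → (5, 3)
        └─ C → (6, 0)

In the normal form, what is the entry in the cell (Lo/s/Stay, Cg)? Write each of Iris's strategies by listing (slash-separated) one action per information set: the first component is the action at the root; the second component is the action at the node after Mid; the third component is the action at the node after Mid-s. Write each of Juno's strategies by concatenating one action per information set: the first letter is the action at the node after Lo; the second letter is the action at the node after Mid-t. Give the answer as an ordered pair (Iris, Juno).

Trace the play path from the root:
  Iris plays Lo
  Juno plays C at [Lo]
→ terminal payoff (6, 0).
(Iris's choice at the node after Mid is never reached on this path, so it doesn't affect the outcome.)

(6, 0)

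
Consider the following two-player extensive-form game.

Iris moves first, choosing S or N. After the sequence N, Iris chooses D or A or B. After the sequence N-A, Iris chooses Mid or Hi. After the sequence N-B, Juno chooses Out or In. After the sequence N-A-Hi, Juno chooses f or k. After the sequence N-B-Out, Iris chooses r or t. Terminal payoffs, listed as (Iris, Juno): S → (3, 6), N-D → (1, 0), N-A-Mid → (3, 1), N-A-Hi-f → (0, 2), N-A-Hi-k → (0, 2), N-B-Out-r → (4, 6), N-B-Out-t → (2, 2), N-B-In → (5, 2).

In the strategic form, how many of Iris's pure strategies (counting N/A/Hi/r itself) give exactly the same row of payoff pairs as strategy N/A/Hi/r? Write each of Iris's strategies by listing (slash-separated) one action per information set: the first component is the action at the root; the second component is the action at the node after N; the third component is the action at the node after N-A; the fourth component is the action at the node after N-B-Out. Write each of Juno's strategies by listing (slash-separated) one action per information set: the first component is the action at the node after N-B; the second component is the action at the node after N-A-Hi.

Row for N/A/Hi/r (columns Out/f, Out/k, In/f, In/k): (0,2) (0,2) (0,2) (0,2).
Under N/A/Hi/r, Iris's choice at the node after N-B-Out can never be reached regardless of what Juno does, so varying those choices leaves every outcome unchanged.
Holding the reachable choices fixed and varying the unreachable one freely already gives 2 equivalent strategies.
No other strategy reproduces this row, so those 2 are the full class: N/A/Hi/r, N/A/Hi/t.

2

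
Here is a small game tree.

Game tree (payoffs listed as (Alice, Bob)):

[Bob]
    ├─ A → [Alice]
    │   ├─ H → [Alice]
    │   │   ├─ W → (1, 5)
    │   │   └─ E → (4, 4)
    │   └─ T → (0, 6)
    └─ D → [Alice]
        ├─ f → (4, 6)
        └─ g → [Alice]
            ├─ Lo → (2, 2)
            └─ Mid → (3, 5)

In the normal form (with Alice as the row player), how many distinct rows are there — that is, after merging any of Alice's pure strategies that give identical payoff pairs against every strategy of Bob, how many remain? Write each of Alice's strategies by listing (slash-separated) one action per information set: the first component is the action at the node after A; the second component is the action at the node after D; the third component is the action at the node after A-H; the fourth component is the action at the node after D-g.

9

Alice has 16 pure strategies: H/f/W/Lo, H/f/W/Mid, H/f/E/Lo, H/f/E/Mid, H/g/W/Lo, H/g/W/Mid, H/g/E/Lo, H/g/E/Mid, T/f/W/Lo, T/f/W/Mid, T/f/E/Lo, T/f/E/Mid, T/g/W/Lo, T/g/W/Mid, T/g/E/Lo, T/g/E/Mid. Columns: A, D.
{H/f/W/Lo, H/f/W/Mid} → row (1,5) (4,6)
{H/f/E/Lo, H/f/E/Mid} → row (4,4) (4,6)
{H/g/W/Lo} → row (1,5) (2,2)
{H/g/W/Mid} → row (1,5) (3,5)
{H/g/E/Lo} → row (4,4) (2,2)
{H/g/E/Mid} → row (4,4) (3,5)
{T/f/W/Lo, T/f/W/Mid, T/f/E/Lo, T/f/E/Mid} → row (0,6) (4,6)
{T/g/W/Lo, T/g/E/Lo} → row (0,6) (2,2)
{T/g/W/Mid, T/g/E/Mid} → row (0,6) (3,5)
That's 9 distinct rows out of 16 strategies.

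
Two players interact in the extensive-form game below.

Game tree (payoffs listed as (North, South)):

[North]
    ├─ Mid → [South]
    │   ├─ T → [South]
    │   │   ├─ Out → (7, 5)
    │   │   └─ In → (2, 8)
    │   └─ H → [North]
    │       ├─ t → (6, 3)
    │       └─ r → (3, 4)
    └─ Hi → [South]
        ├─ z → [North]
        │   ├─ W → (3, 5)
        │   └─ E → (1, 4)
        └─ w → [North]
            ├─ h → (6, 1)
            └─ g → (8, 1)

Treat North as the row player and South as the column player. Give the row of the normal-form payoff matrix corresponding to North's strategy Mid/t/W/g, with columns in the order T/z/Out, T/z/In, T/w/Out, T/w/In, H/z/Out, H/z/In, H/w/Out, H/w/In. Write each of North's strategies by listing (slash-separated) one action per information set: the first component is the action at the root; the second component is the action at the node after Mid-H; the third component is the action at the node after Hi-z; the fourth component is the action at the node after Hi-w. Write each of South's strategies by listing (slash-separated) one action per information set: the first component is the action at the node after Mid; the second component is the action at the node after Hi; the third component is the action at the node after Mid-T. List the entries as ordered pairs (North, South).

vs T/z/Out: North plays Mid → South plays T at [Mid] → South plays Out at [Mid-T] → (7, 5)
vs T/z/In: North plays Mid → South plays T at [Mid] → South plays In at [Mid-T] → (2, 8)
vs T/w/Out: North plays Mid → South plays T at [Mid] → South plays Out at [Mid-T] → (7, 5)
vs T/w/In: North plays Mid → South plays T at [Mid] → South plays In at [Mid-T] → (2, 8)
vs H/z/Out: North plays Mid → South plays H at [Mid] → North plays t at [Mid-H] → (6, 3)
vs H/z/In: North plays Mid → South plays H at [Mid] → North plays t at [Mid-H] → (6, 3)
vs H/w/Out: North plays Mid → South plays H at [Mid] → North plays t at [Mid-H] → (6, 3)
vs H/w/In: North plays Mid → South plays H at [Mid] → North plays t at [Mid-H] → (6, 3)

(7,5) (2,8) (7,5) (2,8) (6,3) (6,3) (6,3) (6,3)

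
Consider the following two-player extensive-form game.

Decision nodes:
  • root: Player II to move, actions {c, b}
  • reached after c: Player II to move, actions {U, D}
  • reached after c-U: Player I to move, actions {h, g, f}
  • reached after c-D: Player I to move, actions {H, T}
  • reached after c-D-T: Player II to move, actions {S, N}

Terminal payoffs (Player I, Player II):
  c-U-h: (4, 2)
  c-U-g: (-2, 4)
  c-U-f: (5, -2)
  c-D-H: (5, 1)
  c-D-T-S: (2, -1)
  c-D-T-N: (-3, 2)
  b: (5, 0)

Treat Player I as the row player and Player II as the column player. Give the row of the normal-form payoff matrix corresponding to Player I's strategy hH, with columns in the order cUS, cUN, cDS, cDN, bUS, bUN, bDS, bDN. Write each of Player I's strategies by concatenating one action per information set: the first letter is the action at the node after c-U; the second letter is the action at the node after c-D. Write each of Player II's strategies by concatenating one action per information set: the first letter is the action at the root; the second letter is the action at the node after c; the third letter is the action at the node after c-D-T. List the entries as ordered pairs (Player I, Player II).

vs cUS: Player II plays c → Player II plays U at [c] → Player I plays h at [c-U] → (4, 2)
vs cUN: Player II plays c → Player II plays U at [c] → Player I plays h at [c-U] → (4, 2)
vs cDS: Player II plays c → Player II plays D at [c] → Player I plays H at [c-D] → (5, 1)
vs cDN: Player II plays c → Player II plays D at [c] → Player I plays H at [c-D] → (5, 1)
vs bUS: Player II plays b → (5, 0)
vs bUN: Player II plays b → (5, 0)
vs bDS: Player II plays b → (5, 0)
vs bDN: Player II plays b → (5, 0)

(4,2) (4,2) (5,1) (5,1) (5,0) (5,0) (5,0) (5,0)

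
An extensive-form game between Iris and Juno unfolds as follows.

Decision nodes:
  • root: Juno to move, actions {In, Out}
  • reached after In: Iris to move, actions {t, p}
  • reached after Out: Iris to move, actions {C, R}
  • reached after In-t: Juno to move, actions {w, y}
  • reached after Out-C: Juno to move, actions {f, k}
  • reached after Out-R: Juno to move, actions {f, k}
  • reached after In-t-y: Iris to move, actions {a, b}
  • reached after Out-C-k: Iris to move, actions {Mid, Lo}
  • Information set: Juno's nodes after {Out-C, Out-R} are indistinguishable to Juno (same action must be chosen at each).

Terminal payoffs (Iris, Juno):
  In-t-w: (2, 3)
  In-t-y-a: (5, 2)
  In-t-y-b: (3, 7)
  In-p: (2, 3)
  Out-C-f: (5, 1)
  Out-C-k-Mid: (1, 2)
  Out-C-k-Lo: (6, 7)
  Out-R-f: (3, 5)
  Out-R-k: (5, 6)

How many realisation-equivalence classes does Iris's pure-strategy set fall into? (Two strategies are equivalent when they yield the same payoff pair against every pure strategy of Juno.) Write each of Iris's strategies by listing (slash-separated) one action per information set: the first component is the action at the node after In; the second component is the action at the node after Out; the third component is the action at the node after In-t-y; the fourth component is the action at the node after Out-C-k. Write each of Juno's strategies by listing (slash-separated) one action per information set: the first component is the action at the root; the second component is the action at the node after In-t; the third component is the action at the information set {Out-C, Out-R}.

Iris has 16 pure strategies: t/C/a/Mid, t/C/a/Lo, t/C/b/Mid, t/C/b/Lo, t/R/a/Mid, t/R/a/Lo, t/R/b/Mid, t/R/b/Lo, p/C/a/Mid, p/C/a/Lo, p/C/b/Mid, p/C/b/Lo, p/R/a/Mid, p/R/a/Lo, p/R/b/Mid, p/R/b/Lo. Columns: In/w/f, In/w/k, In/y/f, In/y/k, Out/w/f, Out/w/k, Out/y/f, Out/y/k.
{t/C/a/Mid} → row (2,3) (2,3) (5,2) (5,2) (5,1) (1,2) (5,1) (1,2)
{t/C/a/Lo} → row (2,3) (2,3) (5,2) (5,2) (5,1) (6,7) (5,1) (6,7)
{t/C/b/Mid} → row (2,3) (2,3) (3,7) (3,7) (5,1) (1,2) (5,1) (1,2)
{t/C/b/Lo} → row (2,3) (2,3) (3,7) (3,7) (5,1) (6,7) (5,1) (6,7)
{t/R/a/Mid, t/R/a/Lo} → row (2,3) (2,3) (5,2) (5,2) (3,5) (5,6) (3,5) (5,6)
{t/R/b/Mid, t/R/b/Lo} → row (2,3) (2,3) (3,7) (3,7) (3,5) (5,6) (3,5) (5,6)
{p/C/a/Mid, p/C/b/Mid} → row (2,3) (2,3) (2,3) (2,3) (5,1) (1,2) (5,1) (1,2)
{p/C/a/Lo, p/C/b/Lo} → row (2,3) (2,3) (2,3) (2,3) (5,1) (6,7) (5,1) (6,7)
{p/R/a/Mid, p/R/a/Lo, p/R/b/Mid, p/R/b/Lo} → row (2,3) (2,3) (2,3) (2,3) (3,5) (5,6) (3,5) (5,6)
That's 9 distinct rows out of 16 strategies.

9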